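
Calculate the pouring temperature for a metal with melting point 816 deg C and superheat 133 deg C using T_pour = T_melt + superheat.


Formula: T_pour = T_melt + Superheat
T_pour = 816 + 133 = 949 deg C

Answer: 949 deg C


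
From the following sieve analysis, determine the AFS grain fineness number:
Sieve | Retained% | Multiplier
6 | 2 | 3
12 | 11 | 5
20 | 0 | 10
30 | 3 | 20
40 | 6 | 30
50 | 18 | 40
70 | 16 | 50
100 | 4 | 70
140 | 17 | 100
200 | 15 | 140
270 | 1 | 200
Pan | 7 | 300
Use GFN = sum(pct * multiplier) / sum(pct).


Formula: GFN = sum(pct * multiplier) / sum(pct)
sum(pct * multiplier) = 8201
sum(pct) = 100
GFN = 8201 / 100 = 82.01

82.01


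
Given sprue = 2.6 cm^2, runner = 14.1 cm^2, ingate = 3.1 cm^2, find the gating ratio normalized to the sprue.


Sprue:Runner:Ingate = 1 : 14.1/2.6 : 3.1/2.6 = 1:5.42:1.19

Answer: 1:5.42:1.19


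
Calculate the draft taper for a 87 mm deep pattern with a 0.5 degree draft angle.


Formula: taper = depth * tan(draft_angle)
tan(0.5 deg) = 0.0087269
taper = 87 mm * 0.0087269 = 0.7592 mm

Final answer: 0.7592 mm


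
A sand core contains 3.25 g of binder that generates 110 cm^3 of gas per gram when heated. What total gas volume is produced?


Formula: V_gas = W_binder * gas_evolution_rate
V = 3.25 g * 110 cm^3/g = 357.5000 cm^3

Final answer: 357.5000 cm^3


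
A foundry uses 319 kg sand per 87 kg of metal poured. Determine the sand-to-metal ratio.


Formula: Sand-to-Metal Ratio = W_sand / W_metal
Ratio = 319 kg / 87 kg = 3.6667

3.6667


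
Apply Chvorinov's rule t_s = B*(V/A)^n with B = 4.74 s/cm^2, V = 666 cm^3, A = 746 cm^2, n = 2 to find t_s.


Formula: t_s = B * (V/A)^n  (Chvorinov's rule, n=2)
Modulus M = V/A = 666/746 = 0.892761 cm
M^2 = 0.892761^2 = 0.797022 cm^2
t_s = 4.74 * 0.797022 = 3.7779 s

3.7779 s


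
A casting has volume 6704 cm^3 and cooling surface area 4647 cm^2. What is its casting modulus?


Formula: Casting Modulus M = V / A
M = 6704 cm^3 / 4647 cm^2 = 1.4427 cm

1.4427 cm


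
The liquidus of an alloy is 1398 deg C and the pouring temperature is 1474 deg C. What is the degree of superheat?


Formula: Superheat = T_pour - T_melt
Superheat = 1474 - 1398 = 76 deg C


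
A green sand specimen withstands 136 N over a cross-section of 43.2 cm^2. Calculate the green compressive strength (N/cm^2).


Formula: Compressive Strength = Force / Area
Strength = 136 N / 43.2 cm^2 = 3.1481 N/cm^2

Final answer: 3.1481 N/cm^2


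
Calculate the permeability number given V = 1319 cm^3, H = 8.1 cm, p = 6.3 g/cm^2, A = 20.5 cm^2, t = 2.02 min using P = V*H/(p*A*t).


Formula: Permeability Number P = (V * H) / (p * A * t)
Numerator: V * H = 1319 * 8.1 = 10683.9
Denominator: p * A * t = 6.3 * 20.5 * 2.02 = 260.883
P = 10683.9 / 260.883 = 40.9528

Final answer: 40.9528


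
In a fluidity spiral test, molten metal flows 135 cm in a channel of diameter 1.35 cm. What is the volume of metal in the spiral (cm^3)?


Formula: V = pi * (d/2)^2 * L  (cylinder volume)
Radius = 1.35/2 = 0.675 cm
V = pi * 0.675^2 * 135 = 193.2374 cm^3


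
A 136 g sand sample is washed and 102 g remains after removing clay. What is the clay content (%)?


Formula: Clay% = (W_total - W_washed) / W_total * 100
Clay mass = 136 - 102 = 34 g
Clay% = 34 / 136 * 100 = 25.0000%


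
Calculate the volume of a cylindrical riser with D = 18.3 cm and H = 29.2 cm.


Formula: V = pi * (D/2)^2 * H  (cylinder volume)
Radius = D/2 = 18.3/2 = 9.15 cm
V = pi * 9.15^2 * 29.2 = 7680.2421 cm^3

Answer: 7680.2421 cm^3


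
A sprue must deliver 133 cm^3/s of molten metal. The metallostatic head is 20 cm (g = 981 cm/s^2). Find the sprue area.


Formula: v = sqrt(2*g*h), A = Q/v
Velocity: v = sqrt(2 * 981 * 20) = sqrt(39240) = 198.0909 cm/s
Sprue area: A = Q / v = 133 / 198.0909 = 0.6714 cm^2


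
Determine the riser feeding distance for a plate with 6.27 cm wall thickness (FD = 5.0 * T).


Formula: FD = 5.0 * T  (riser feeding-distance rule)
FD = 5.0 * 6.27 cm = 31.3500 cm

31.3500 cm


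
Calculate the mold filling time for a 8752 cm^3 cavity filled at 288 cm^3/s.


Formula: t_fill = V_mold / Q_flow
t = 8752 cm^3 / 288 cm^3/s = 30.3889 s

30.3889 s


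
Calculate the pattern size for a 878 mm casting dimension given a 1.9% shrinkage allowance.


Formula: L_pattern = L_casting * (1 + shrinkage_rate/100)
Shrinkage factor = 1 + 1.9/100 = 1.019
L_pattern = 878 mm * 1.019 = 894.6820 mm


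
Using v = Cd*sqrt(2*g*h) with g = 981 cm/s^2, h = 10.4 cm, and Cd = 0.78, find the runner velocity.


Formula: v = Cd * sqrt(2 * g * h)  (Torricelli with discharge coefficient)
2*g*h = 2 * 981 * 10.4 = 20404.8 cm^2/s^2
sqrt(20404.8) = 142.84537 cm/s
v = 0.78 * 142.84537 = 111.4194 cm/s


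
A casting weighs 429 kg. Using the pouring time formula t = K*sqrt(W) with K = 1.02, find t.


Formula: t = K * sqrt(W)
sqrt(W) = sqrt(429) = 20.71232
t = 1.02 * 20.71232 = 21.1266 s

21.1266 s


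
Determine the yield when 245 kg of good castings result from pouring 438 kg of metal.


Formula: Casting Yield = (W_good / W_total) * 100
Yield = (245 kg / 438 kg) * 100 = 55.9361%


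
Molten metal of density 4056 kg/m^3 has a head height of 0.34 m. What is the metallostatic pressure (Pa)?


Formula: P = rho * g * h
rho * g = 4056 * 9.81 = 39789.36 N/m^3
P = 39789.36 * 0.34 = 13528.3824 Pa

Final answer: 13528.3824 Pa


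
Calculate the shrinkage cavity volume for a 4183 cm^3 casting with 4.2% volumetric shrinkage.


Formula: V_shrink = V_casting * shrinkage_pct / 100
V_shrink = 4183 cm^3 * 4.2 / 100 = 175.6860 cm^3

Answer: 175.6860 cm^3


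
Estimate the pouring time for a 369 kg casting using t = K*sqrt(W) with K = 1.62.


Formula: t = K * sqrt(W)
sqrt(W) = sqrt(369) = 19.20937
t = 1.62 * 19.20937 = 31.1192 s

Final answer: 31.1192 s


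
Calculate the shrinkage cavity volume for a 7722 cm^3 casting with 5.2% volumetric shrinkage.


Formula: V_shrink = V_casting * shrinkage_pct / 100
V_shrink = 7722 cm^3 * 5.2 / 100 = 401.5440 cm^3

Final answer: 401.5440 cm^3


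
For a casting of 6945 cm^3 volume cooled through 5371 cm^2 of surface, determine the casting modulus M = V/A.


Formula: Casting Modulus M = V / A
M = 6945 cm^3 / 5371 cm^2 = 1.2931 cm

1.2931 cm


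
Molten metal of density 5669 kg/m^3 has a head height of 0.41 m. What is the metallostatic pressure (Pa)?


Formula: P = rho * g * h
rho * g = 5669 * 9.81 = 55612.89 N/m^3
P = 55612.89 * 0.41 = 22801.2849 Pa

22801.2849 Pa


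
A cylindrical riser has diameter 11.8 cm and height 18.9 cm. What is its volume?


Formula: V = pi * (D/2)^2 * H  (cylinder volume)
Radius = D/2 = 11.8/2 = 5.9 cm
V = pi * 5.9^2 * 18.9 = 2066.8821 cm^3


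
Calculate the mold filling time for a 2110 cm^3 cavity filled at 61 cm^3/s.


Formula: t_fill = V_mold / Q_flow
t = 2110 cm^3 / 61 cm^3/s = 34.5902 s

Answer: 34.5902 s


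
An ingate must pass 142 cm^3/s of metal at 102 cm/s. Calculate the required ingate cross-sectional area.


Formula: A_ingate = Q / v  (continuity equation)
A = 142 cm^3/s / 102 cm/s = 1.3922 cm^2


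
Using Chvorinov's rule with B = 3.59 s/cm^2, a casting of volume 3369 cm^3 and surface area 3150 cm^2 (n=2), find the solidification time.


Formula: t_s = B * (V/A)^n  (Chvorinov's rule, n=2)
Modulus M = V/A = 3369/3150 = 1.069524 cm
M^2 = 1.069524^2 = 1.143882 cm^2
t_s = 3.59 * 1.143882 = 4.1065 s


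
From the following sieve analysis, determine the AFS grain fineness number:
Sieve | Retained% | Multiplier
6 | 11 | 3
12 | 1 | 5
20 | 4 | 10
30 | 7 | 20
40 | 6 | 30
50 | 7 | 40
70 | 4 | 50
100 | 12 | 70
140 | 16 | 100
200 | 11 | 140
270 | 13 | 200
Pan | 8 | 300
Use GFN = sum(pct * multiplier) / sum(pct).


Formula: GFN = sum(pct * multiplier) / sum(pct)
sum(pct * multiplier) = 9858
sum(pct) = 100
GFN = 9858 / 100 = 98.58


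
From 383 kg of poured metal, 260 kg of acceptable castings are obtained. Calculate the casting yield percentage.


Formula: Casting Yield = (W_good / W_total) * 100
Yield = (260 kg / 383 kg) * 100 = 67.8851%


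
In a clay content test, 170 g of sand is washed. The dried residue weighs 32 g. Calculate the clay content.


Formula: Clay% = (W_total - W_washed) / W_total * 100
Clay mass = 170 - 32 = 138 g
Clay% = 138 / 170 * 100 = 81.1765%

Final answer: 81.1765%


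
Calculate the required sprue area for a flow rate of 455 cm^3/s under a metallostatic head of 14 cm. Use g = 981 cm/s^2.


Formula: v = sqrt(2*g*h), A = Q/v
Velocity: v = sqrt(2 * 981 * 14) = sqrt(27468) = 165.7347 cm/s
Sprue area: A = Q / v = 455 / 165.7347 = 2.7454 cm^2


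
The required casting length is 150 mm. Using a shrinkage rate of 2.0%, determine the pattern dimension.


Formula: L_pattern = L_casting * (1 + shrinkage_rate/100)
Shrinkage factor = 1 + 2.0/100 = 1.02
L_pattern = 150 mm * 1.02 = 153.0000 mm

153.0000 mm


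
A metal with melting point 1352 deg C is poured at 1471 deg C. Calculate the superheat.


Formula: Superheat = T_pour - T_melt
Superheat = 1471 - 1352 = 119 deg C

Answer: 119 deg C


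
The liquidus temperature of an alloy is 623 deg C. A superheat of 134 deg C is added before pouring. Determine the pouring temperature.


Formula: T_pour = T_melt + Superheat
T_pour = 623 + 134 = 757 deg C


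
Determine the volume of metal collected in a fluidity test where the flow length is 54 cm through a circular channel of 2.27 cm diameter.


Formula: V = pi * (d/2)^2 * L  (cylinder volume)
Radius = 2.27/2 = 1.135 cm
V = pi * 1.135^2 * 54 = 218.5422 cm^3

Answer: 218.5422 cm^3


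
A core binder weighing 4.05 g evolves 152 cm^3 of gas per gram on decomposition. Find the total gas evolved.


Formula: V_gas = W_binder * gas_evolution_rate
V = 4.05 g * 152 cm^3/g = 615.6000 cm^3

Answer: 615.6000 cm^3


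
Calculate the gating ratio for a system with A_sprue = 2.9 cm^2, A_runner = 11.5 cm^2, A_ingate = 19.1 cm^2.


Sprue:Runner:Ingate = 1 : 11.5/2.9 : 19.1/2.9 = 1:3.97:6.59

Answer: 1:3.97:6.59


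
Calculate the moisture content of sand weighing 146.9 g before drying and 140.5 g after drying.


Formula: MC = (W_wet - W_dry) / W_wet * 100
Water mass = 146.9 - 140.5 = 6.4 g
MC = 6.4 / 146.9 * 100 = 4.3567%

Answer: 4.3567%


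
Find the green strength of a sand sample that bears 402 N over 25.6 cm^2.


Formula: Compressive Strength = Force / Area
Strength = 402 N / 25.6 cm^2 = 15.7031 N/cm^2

15.7031 N/cm^2


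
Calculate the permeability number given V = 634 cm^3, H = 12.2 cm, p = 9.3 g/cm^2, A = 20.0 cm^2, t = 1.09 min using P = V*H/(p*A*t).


Formula: Permeability Number P = (V * H) / (p * A * t)
Numerator: V * H = 634 * 12.2 = 7734.8
Denominator: p * A * t = 9.3 * 20.0 * 1.09 = 202.74
P = 7734.8 / 202.74 = 38.1513

38.1513


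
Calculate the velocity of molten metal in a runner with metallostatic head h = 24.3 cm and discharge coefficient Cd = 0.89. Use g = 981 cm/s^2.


Formula: v = Cd * sqrt(2 * g * h)  (Torricelli with discharge coefficient)
2*g*h = 2 * 981 * 24.3 = 47676.6 cm^2/s^2
sqrt(47676.6) = 218.34972 cm/s
v = 0.89 * 218.34972 = 194.3313 cm/s


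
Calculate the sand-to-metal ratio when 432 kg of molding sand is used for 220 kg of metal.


Formula: Sand-to-Metal Ratio = W_sand / W_metal
Ratio = 432 kg / 220 kg = 1.9636


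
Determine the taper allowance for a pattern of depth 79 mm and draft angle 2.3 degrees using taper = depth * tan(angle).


Formula: taper = depth * tan(draft_angle)
tan(2.3 deg) = 0.0401641
taper = 79 mm * 0.0401641 = 3.1730 mm

3.1730 mm


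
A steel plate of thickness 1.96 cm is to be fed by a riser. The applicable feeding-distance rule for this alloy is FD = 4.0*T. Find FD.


Formula: FD = 4.0 * T  (riser feeding-distance rule)
FD = 4.0 * 1.96 cm = 7.8400 cm


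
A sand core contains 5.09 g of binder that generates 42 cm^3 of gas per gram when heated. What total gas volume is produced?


Formula: V_gas = W_binder * gas_evolution_rate
V = 5.09 g * 42 cm^3/g = 213.7800 cm^3

213.7800 cm^3


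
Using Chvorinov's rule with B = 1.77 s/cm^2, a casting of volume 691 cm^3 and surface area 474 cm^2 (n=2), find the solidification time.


Formula: t_s = B * (V/A)^n  (Chvorinov's rule, n=2)
Modulus M = V/A = 691/474 = 1.457806 cm
M^2 = 1.457806^2 = 2.125198 cm^2
t_s = 1.77 * 2.125198 = 3.7616 s


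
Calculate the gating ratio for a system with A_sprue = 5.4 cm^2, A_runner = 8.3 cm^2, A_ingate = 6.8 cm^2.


Sprue:Runner:Ingate = 1 : 8.3/5.4 : 6.8/5.4 = 1:1.54:1.26


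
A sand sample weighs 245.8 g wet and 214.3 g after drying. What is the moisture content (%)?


Formula: MC = (W_wet - W_dry) / W_wet * 100
Water mass = 245.8 - 214.3 = 31.5 g
MC = 31.5 / 245.8 * 100 = 12.8153%

Answer: 12.8153%


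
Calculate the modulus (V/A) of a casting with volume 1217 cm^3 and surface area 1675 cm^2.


Formula: Casting Modulus M = V / A
M = 1217 cm^3 / 1675 cm^2 = 0.7266 cm

0.7266 cm


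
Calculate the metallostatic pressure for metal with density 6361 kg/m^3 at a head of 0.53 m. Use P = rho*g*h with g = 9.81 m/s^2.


Formula: P = rho * g * h
rho * g = 6361 * 9.81 = 62401.41 N/m^3
P = 62401.41 * 0.53 = 33072.7473 Pa

Final answer: 33072.7473 Pa


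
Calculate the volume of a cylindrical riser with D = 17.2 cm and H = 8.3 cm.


Formula: V = pi * (D/2)^2 * H  (cylinder volume)
Radius = D/2 = 17.2/2 = 8.6 cm
V = pi * 8.6^2 * 8.3 = 1928.5232 cm^3

Answer: 1928.5232 cm^3


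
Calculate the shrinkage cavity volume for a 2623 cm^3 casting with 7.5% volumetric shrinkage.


Formula: V_shrink = V_casting * shrinkage_pct / 100
V_shrink = 2623 cm^3 * 7.5 / 100 = 196.7250 cm^3

Final answer: 196.7250 cm^3


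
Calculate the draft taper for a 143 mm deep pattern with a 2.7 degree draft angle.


Formula: taper = depth * tan(draft_angle)
tan(2.7 deg) = 0.0471588
taper = 143 mm * 0.0471588 = 6.7437 mm

6.7437 mm


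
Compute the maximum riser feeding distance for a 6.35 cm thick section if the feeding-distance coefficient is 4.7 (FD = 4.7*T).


Formula: FD = 4.7 * T  (riser feeding-distance rule)
FD = 4.7 * 6.35 cm = 29.8450 cm

Answer: 29.8450 cm


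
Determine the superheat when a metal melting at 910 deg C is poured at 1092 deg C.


Formula: Superheat = T_pour - T_melt
Superheat = 1092 - 910 = 182 deg C

Answer: 182 deg C


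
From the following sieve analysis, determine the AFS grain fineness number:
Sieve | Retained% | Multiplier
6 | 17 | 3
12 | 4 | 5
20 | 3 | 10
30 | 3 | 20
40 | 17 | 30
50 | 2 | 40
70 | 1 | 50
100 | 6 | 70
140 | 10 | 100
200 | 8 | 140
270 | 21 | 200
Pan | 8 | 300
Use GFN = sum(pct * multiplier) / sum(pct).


Formula: GFN = sum(pct * multiplier) / sum(pct)
sum(pct * multiplier) = 9941
sum(pct) = 100
GFN = 9941 / 100 = 99.41

Final answer: 99.41


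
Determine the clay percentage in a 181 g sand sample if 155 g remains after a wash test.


Formula: Clay% = (W_total - W_washed) / W_total * 100
Clay mass = 181 - 155 = 26 g
Clay% = 26 / 181 * 100 = 14.3646%

Final answer: 14.3646%


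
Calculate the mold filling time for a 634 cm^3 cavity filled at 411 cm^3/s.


Formula: t_fill = V_mold / Q_flow
t = 634 cm^3 / 411 cm^3/s = 1.5426 s

1.5426 s


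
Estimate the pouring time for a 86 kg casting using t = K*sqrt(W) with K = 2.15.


Formula: t = K * sqrt(W)
sqrt(W) = sqrt(86) = 9.27362
t = 2.15 * 9.27362 = 19.9383 s

Answer: 19.9383 s


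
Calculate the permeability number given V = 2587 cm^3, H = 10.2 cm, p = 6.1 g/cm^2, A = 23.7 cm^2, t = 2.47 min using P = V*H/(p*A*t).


Formula: Permeability Number P = (V * H) / (p * A * t)
Numerator: V * H = 2587 * 10.2 = 26387.4
Denominator: p * A * t = 6.1 * 23.7 * 2.47 = 357.0879
P = 26387.4 / 357.0879 = 73.8961

Final answer: 73.8961


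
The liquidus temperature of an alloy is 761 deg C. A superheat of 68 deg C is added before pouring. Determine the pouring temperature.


Formula: T_pour = T_melt + Superheat
T_pour = 761 + 68 = 829 deg C

Answer: 829 deg C


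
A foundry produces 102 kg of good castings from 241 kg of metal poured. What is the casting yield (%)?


Formula: Casting Yield = (W_good / W_total) * 100
Yield = (102 kg / 241 kg) * 100 = 42.3237%

42.3237%


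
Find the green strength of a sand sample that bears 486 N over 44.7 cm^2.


Formula: Compressive Strength = Force / Area
Strength = 486 N / 44.7 cm^2 = 10.8725 N/cm^2


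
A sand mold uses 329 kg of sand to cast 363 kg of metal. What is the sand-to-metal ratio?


Formula: Sand-to-Metal Ratio = W_sand / W_metal
Ratio = 329 kg / 363 kg = 0.9063

Final answer: 0.9063


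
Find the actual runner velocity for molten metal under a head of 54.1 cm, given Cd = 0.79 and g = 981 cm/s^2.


Formula: v = Cd * sqrt(2 * g * h)  (Torricelli with discharge coefficient)
2*g*h = 2 * 981 * 54.1 = 106144.2 cm^2/s^2
sqrt(106144.2) = 325.79779 cm/s
v = 0.79 * 325.79779 = 257.3803 cm/s

Answer: 257.3803 cm/s


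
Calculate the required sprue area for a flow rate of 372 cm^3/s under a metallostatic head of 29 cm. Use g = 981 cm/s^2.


Formula: v = sqrt(2*g*h), A = Q/v
Velocity: v = sqrt(2 * 981 * 29) = sqrt(56898) = 238.5330 cm/s
Sprue area: A = Q / v = 372 / 238.5330 = 1.5595 cm^2

Final answer: 1.5595 cm^2


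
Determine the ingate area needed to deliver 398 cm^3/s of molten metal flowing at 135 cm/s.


Formula: A_ingate = Q / v  (continuity equation)
A = 398 cm^3/s / 135 cm/s = 2.9481 cm^2

2.9481 cm^2


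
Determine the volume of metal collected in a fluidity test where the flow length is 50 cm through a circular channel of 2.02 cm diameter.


Formula: V = pi * (d/2)^2 * L  (cylinder volume)
Radius = 2.02/2 = 1.01 cm
V = pi * 1.01^2 * 50 = 160.2369 cm^3


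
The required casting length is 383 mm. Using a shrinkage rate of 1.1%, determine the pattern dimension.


Formula: L_pattern = L_casting * (1 + shrinkage_rate/100)
Shrinkage factor = 1 + 1.1/100 = 1.011
L_pattern = 383 mm * 1.011 = 387.2130 mm


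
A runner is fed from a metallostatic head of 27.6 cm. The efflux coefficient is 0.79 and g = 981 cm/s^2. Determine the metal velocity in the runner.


Formula: v = Cd * sqrt(2 * g * h)  (Torricelli with discharge coefficient)
2*g*h = 2 * 981 * 27.6 = 54151.2 cm^2/s^2
sqrt(54151.2) = 232.70410 cm/s
v = 0.79 * 232.70410 = 183.8362 cm/s


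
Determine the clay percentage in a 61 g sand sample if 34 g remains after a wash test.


Formula: Clay% = (W_total - W_washed) / W_total * 100
Clay mass = 61 - 34 = 27 g
Clay% = 27 / 61 * 100 = 44.2623%

Answer: 44.2623%


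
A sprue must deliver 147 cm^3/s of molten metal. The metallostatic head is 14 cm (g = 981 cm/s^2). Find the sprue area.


Formula: v = sqrt(2*g*h), A = Q/v
Velocity: v = sqrt(2 * 981 * 14) = sqrt(27468) = 165.7347 cm/s
Sprue area: A = Q / v = 147 / 165.7347 = 0.8870 cm^2

Answer: 0.8870 cm^2


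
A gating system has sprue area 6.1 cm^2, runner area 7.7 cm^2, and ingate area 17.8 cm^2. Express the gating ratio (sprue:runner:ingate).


Sprue:Runner:Ingate = 1 : 7.7/6.1 : 17.8/6.1 = 1:1.26:2.92


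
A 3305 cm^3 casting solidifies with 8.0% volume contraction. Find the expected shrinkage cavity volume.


Formula: V_shrink = V_casting * shrinkage_pct / 100
V_shrink = 3305 cm^3 * 8.0 / 100 = 264.4000 cm^3

264.4000 cm^3


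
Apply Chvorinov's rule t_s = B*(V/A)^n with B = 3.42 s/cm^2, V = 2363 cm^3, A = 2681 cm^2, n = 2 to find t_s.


Formula: t_s = B * (V/A)^n  (Chvorinov's rule, n=2)
Modulus M = V/A = 2363/2681 = 0.881388 cm
M^2 = 0.881388^2 = 0.776845 cm^2
t_s = 3.42 * 0.776845 = 2.6568 s

Answer: 2.6568 s


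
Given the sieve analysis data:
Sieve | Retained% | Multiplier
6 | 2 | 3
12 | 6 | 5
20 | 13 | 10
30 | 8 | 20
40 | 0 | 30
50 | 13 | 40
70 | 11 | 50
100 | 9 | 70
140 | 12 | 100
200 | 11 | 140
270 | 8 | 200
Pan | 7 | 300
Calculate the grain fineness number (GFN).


Formula: GFN = sum(pct * multiplier) / sum(pct)
sum(pct * multiplier) = 8466
sum(pct) = 100
GFN = 8466 / 100 = 84.66

84.66


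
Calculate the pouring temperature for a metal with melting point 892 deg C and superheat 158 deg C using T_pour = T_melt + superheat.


Formula: T_pour = T_melt + Superheat
T_pour = 892 + 158 = 1050 deg C

1050 deg C


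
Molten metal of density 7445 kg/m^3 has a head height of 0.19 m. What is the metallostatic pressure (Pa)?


Formula: P = rho * g * h
rho * g = 7445 * 9.81 = 73035.45 N/m^3
P = 73035.45 * 0.19 = 13876.7355 Pa

Final answer: 13876.7355 Pa


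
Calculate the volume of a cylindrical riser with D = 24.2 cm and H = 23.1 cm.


Formula: V = pi * (D/2)^2 * H  (cylinder volume)
Radius = D/2 = 24.2/2 = 12.1 cm
V = pi * 12.1^2 * 23.1 = 10625.0894 cm^3

Answer: 10625.0894 cm^3


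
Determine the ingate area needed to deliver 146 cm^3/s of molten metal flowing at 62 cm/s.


Formula: A_ingate = Q / v  (continuity equation)
A = 146 cm^3/s / 62 cm/s = 2.3548 cm^2

Answer: 2.3548 cm^2


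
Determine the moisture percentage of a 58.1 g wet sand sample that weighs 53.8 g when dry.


Formula: MC = (W_wet - W_dry) / W_wet * 100
Water mass = 58.1 - 53.8 = 4.3 g
MC = 4.3 / 58.1 * 100 = 7.4010%


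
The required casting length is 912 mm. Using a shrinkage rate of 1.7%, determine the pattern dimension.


Formula: L_pattern = L_casting * (1 + shrinkage_rate/100)
Shrinkage factor = 1 + 1.7/100 = 1.017
L_pattern = 912 mm * 1.017 = 927.5040 mm


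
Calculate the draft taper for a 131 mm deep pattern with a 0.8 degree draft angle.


Formula: taper = depth * tan(draft_angle)
tan(0.8 deg) = 0.0139635
taper = 131 mm * 0.0139635 = 1.8292 mm

1.8292 mm


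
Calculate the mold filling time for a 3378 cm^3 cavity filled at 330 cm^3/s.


Formula: t_fill = V_mold / Q_flow
t = 3378 cm^3 / 330 cm^3/s = 10.2364 s

10.2364 s


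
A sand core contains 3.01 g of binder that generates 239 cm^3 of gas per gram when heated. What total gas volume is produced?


Formula: V_gas = W_binder * gas_evolution_rate
V = 3.01 g * 239 cm^3/g = 719.3900 cm^3


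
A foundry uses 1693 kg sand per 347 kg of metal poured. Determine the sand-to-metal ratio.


Formula: Sand-to-Metal Ratio = W_sand / W_metal
Ratio = 1693 kg / 347 kg = 4.8790


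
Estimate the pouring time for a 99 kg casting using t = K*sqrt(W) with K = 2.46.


Formula: t = K * sqrt(W)
sqrt(W) = sqrt(99) = 9.94987
t = 2.46 * 9.94987 = 24.4767 s


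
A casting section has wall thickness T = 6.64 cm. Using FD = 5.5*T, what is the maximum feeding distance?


Formula: FD = 5.5 * T  (riser feeding-distance rule)
FD = 5.5 * 6.64 cm = 36.5200 cm


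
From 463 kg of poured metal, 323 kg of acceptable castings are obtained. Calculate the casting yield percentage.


Formula: Casting Yield = (W_good / W_total) * 100
Yield = (323 kg / 463 kg) * 100 = 69.7624%

69.7624%


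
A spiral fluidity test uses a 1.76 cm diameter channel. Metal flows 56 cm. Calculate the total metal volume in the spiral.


Formula: V = pi * (d/2)^2 * L  (cylinder volume)
Radius = 1.76/2 = 0.88 cm
V = pi * 0.88^2 * 56 = 136.2396 cm^3

136.2396 cm^3


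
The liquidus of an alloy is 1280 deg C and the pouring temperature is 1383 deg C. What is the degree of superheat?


Formula: Superheat = T_pour - T_melt
Superheat = 1383 - 1280 = 103 deg C

103 deg C


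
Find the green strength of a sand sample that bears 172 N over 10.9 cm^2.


Formula: Compressive Strength = Force / Area
Strength = 172 N / 10.9 cm^2 = 15.7798 N/cm^2

Answer: 15.7798 N/cm^2


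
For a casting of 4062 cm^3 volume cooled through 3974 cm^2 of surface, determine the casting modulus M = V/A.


Formula: Casting Modulus M = V / A
M = 4062 cm^3 / 3974 cm^2 = 1.0221 cm


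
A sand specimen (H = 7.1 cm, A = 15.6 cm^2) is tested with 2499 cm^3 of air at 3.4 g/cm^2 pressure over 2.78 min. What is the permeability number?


Formula: Permeability Number P = (V * H) / (p * A * t)
Numerator: V * H = 2499 * 7.1 = 17742.9
Denominator: p * A * t = 3.4 * 15.6 * 2.78 = 147.4512
P = 17742.9 / 147.4512 = 120.3307

120.3307


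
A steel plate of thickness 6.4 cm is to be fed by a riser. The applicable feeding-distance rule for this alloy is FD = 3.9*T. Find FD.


Formula: FD = 3.9 * T  (riser feeding-distance rule)
FD = 3.9 * 6.4 cm = 24.9600 cm

Answer: 24.9600 cm


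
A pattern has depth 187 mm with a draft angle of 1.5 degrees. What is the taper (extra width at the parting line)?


Formula: taper = depth * tan(draft_angle)
tan(1.5 deg) = 0.0261859
taper = 187 mm * 0.0261859 = 4.8968 mm

4.8968 mm


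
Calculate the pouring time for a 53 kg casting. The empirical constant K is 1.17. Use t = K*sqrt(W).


Formula: t = K * sqrt(W)
sqrt(W) = sqrt(53) = 7.28011
t = 1.17 * 7.28011 = 8.5177 s

Final answer: 8.5177 s


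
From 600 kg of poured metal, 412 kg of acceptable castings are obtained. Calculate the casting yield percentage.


Formula: Casting Yield = (W_good / W_total) * 100
Yield = (412 kg / 600 kg) * 100 = 68.6667%


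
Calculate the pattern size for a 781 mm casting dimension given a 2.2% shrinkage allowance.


Formula: L_pattern = L_casting * (1 + shrinkage_rate/100)
Shrinkage factor = 1 + 2.2/100 = 1.022
L_pattern = 781 mm * 1.022 = 798.1820 mm


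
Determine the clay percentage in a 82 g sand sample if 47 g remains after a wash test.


Formula: Clay% = (W_total - W_washed) / W_total * 100
Clay mass = 82 - 47 = 35 g
Clay% = 35 / 82 * 100 = 42.6829%

Final answer: 42.6829%


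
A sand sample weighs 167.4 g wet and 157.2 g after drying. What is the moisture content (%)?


Formula: MC = (W_wet - W_dry) / W_wet * 100
Water mass = 167.4 - 157.2 = 10.2 g
MC = 10.2 / 167.4 * 100 = 6.0932%

Answer: 6.0932%


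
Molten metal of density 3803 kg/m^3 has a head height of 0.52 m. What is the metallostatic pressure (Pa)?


Formula: P = rho * g * h
rho * g = 3803 * 9.81 = 37307.43 N/m^3
P = 37307.43 * 0.52 = 19399.8636 Pa

Final answer: 19399.8636 Pa


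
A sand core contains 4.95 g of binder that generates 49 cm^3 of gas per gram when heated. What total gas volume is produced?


Formula: V_gas = W_binder * gas_evolution_rate
V = 4.95 g * 49 cm^3/g = 242.5500 cm^3

242.5500 cm^3


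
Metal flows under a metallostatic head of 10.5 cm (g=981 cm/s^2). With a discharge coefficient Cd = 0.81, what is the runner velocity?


Formula: v = Cd * sqrt(2 * g * h)  (Torricelli with discharge coefficient)
2*g*h = 2 * 981 * 10.5 = 20601.0 cm^2/s^2
sqrt(20601.0) = 143.53048 cm/s
v = 0.81 * 143.53048 = 116.2597 cm/s

116.2597 cm/s


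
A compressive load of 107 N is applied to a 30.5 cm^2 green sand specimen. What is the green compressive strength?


Formula: Compressive Strength = Force / Area
Strength = 107 N / 30.5 cm^2 = 3.5082 N/cm^2

3.5082 N/cm^2


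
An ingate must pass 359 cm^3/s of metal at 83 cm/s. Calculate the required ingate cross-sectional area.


Formula: A_ingate = Q / v  (continuity equation)
A = 359 cm^3/s / 83 cm/s = 4.3253 cm^2


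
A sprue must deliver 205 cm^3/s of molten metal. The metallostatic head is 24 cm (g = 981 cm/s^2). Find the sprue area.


Formula: v = sqrt(2*g*h), A = Q/v
Velocity: v = sqrt(2 * 981 * 24) = sqrt(47088) = 216.9977 cm/s
Sprue area: A = Q / v = 205 / 216.9977 = 0.9447 cm^2

Answer: 0.9447 cm^2


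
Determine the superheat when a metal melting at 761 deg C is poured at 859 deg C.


Formula: Superheat = T_pour - T_melt
Superheat = 859 - 761 = 98 deg C

Answer: 98 deg C


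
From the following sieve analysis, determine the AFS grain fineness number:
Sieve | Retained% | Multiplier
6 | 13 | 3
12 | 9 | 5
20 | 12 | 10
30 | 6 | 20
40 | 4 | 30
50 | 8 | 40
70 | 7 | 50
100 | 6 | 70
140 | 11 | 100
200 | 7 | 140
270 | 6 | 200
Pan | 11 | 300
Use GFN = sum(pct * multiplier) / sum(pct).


Formula: GFN = sum(pct * multiplier) / sum(pct)
sum(pct * multiplier) = 8114
sum(pct) = 100
GFN = 8114 / 100 = 81.14


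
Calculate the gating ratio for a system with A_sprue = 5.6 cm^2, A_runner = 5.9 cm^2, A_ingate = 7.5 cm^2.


Sprue:Runner:Ingate = 1 : 5.9/5.6 : 7.5/5.6 = 1:1.05:1.34

Answer: 1:1.05:1.34


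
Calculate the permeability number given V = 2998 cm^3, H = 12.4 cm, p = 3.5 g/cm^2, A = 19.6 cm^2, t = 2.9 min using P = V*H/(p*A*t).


Formula: Permeability Number P = (V * H) / (p * A * t)
Numerator: V * H = 2998 * 12.4 = 37175.2
Denominator: p * A * t = 3.5 * 19.6 * 2.9 = 198.94
P = 37175.2 / 198.94 = 186.8664

Answer: 186.8664


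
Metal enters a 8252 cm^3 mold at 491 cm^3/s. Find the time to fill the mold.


Formula: t_fill = V_mold / Q_flow
t = 8252 cm^3 / 491 cm^3/s = 16.8065 s

16.8065 s


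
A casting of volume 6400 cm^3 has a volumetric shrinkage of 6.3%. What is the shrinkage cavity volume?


Formula: V_shrink = V_casting * shrinkage_pct / 100
V_shrink = 6400 cm^3 * 6.3 / 100 = 403.2000 cm^3


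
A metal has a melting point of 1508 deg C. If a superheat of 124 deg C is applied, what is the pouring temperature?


Formula: T_pour = T_melt + Superheat
T_pour = 1508 + 124 = 1632 deg C

1632 deg C


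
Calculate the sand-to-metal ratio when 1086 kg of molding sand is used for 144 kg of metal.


Formula: Sand-to-Metal Ratio = W_sand / W_metal
Ratio = 1086 kg / 144 kg = 7.5417

7.5417


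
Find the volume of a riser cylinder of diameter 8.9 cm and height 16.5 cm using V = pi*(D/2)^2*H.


Formula: V = pi * (D/2)^2 * H  (cylinder volume)
Radius = D/2 = 8.9/2 = 4.45 cm
V = pi * 4.45^2 * 16.5 = 1026.4879 cm^3

Answer: 1026.4879 cm^3


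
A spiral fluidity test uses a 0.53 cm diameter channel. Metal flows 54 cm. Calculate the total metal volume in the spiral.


Formula: V = pi * (d/2)^2 * L  (cylinder volume)
Radius = 0.53/2 = 0.265 cm
V = pi * 0.265^2 * 54 = 11.9134 cm^3

11.9134 cm^3


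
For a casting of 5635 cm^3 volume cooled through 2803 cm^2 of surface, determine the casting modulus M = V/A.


Formula: Casting Modulus M = V / A
M = 5635 cm^3 / 2803 cm^2 = 2.0103 cm

Final answer: 2.0103 cm


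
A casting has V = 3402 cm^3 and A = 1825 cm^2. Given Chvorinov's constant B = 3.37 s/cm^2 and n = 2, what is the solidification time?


Formula: t_s = B * (V/A)^n  (Chvorinov's rule, n=2)
Modulus M = V/A = 3402/1825 = 1.864110 cm
M^2 = 1.864110^2 = 3.474906 cm^2
t_s = 3.37 * 3.474906 = 11.7104 s

Answer: 11.7104 s


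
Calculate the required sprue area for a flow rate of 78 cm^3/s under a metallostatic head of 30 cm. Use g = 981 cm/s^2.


Formula: v = sqrt(2*g*h), A = Q/v
Velocity: v = sqrt(2 * 981 * 30) = sqrt(58860) = 242.6108 cm/s
Sprue area: A = Q / v = 78 / 242.6108 = 0.3215 cm^2

Final answer: 0.3215 cm^2


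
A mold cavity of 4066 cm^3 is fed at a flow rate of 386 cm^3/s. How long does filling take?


Formula: t_fill = V_mold / Q_flow
t = 4066 cm^3 / 386 cm^3/s = 10.5337 s

10.5337 s


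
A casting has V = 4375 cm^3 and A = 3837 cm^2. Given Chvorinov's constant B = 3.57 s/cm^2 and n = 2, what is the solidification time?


Formula: t_s = B * (V/A)^n  (Chvorinov's rule, n=2)
Modulus M = V/A = 4375/3837 = 1.140214 cm
M^2 = 1.140214^2 = 1.300088 cm^2
t_s = 3.57 * 1.300088 = 4.6413 s

Answer: 4.6413 s


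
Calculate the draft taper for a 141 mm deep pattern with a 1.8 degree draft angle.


Formula: taper = depth * tan(draft_angle)
tan(1.8 deg) = 0.0314263
taper = 141 mm * 0.0314263 = 4.4311 mm

4.4311 mm


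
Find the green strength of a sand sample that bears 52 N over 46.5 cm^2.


Formula: Compressive Strength = Force / Area
Strength = 52 N / 46.5 cm^2 = 1.1183 N/cm^2


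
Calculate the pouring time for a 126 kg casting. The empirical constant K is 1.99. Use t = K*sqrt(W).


Formula: t = K * sqrt(W)
sqrt(W) = sqrt(126) = 11.22497
t = 1.99 * 11.22497 = 22.3377 s

Answer: 22.3377 s


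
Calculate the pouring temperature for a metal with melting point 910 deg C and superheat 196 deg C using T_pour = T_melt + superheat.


Formula: T_pour = T_melt + Superheat
T_pour = 910 + 196 = 1106 deg C

Final answer: 1106 deg C


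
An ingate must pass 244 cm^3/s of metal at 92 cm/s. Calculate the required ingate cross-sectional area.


Formula: A_ingate = Q / v  (continuity equation)
A = 244 cm^3/s / 92 cm/s = 2.6522 cm^2

Final answer: 2.6522 cm^2


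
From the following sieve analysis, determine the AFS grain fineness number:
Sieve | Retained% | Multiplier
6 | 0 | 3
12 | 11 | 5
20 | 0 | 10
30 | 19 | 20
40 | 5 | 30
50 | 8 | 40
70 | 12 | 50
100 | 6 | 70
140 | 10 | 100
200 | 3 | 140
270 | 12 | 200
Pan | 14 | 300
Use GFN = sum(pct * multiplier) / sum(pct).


Formula: GFN = sum(pct * multiplier) / sum(pct)
sum(pct * multiplier) = 9945
sum(pct) = 100
GFN = 9945 / 100 = 99.45

Answer: 99.45


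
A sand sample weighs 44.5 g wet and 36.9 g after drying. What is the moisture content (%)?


Formula: MC = (W_wet - W_dry) / W_wet * 100
Water mass = 44.5 - 36.9 = 7.6 g
MC = 7.6 / 44.5 * 100 = 17.0787%

Answer: 17.0787%


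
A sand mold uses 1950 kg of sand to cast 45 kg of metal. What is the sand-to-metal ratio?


Formula: Sand-to-Metal Ratio = W_sand / W_metal
Ratio = 1950 kg / 45 kg = 43.3333

43.3333


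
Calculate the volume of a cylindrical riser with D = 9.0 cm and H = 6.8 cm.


Formula: V = pi * (D/2)^2 * H  (cylinder volume)
Radius = D/2 = 9.0/2 = 4.5 cm
V = pi * 4.5^2 * 6.8 = 432.5973 cm^3

Answer: 432.5973 cm^3


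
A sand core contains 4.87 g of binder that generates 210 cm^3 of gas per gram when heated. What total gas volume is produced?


Formula: V_gas = W_binder * gas_evolution_rate
V = 4.87 g * 210 cm^3/g = 1022.7000 cm^3

1022.7000 cm^3


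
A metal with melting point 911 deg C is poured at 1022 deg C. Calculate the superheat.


Formula: Superheat = T_pour - T_melt
Superheat = 1022 - 911 = 111 deg C

Answer: 111 deg C


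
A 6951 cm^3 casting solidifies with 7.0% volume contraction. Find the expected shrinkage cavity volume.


Formula: V_shrink = V_casting * shrinkage_pct / 100
V_shrink = 6951 cm^3 * 7.0 / 100 = 486.5700 cm^3

Final answer: 486.5700 cm^3


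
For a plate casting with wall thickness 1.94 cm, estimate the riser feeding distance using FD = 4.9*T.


Formula: FD = 4.9 * T  (riser feeding-distance rule)
FD = 4.9 * 1.94 cm = 9.5060 cm

Answer: 9.5060 cm


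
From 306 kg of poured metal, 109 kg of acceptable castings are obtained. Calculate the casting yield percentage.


Formula: Casting Yield = (W_good / W_total) * 100
Yield = (109 kg / 306 kg) * 100 = 35.6209%

35.6209%


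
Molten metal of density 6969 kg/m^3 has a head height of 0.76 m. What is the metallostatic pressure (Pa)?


Formula: P = rho * g * h
rho * g = 6969 * 9.81 = 68365.89 N/m^3
P = 68365.89 * 0.76 = 51958.0764 Pa


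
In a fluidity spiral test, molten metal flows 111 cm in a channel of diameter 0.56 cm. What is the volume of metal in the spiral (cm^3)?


Formula: V = pi * (d/2)^2 * L  (cylinder volume)
Radius = 0.56/2 = 0.28 cm
V = pi * 0.28^2 * 111 = 27.3394 cm^3

27.3394 cm^3


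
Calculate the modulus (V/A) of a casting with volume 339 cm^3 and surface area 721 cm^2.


Formula: Casting Modulus M = V / A
M = 339 cm^3 / 721 cm^2 = 0.4702 cm

Answer: 0.4702 cm


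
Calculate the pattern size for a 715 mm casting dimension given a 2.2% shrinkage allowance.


Formula: L_pattern = L_casting * (1 + shrinkage_rate/100)
Shrinkage factor = 1 + 2.2/100 = 1.022
L_pattern = 715 mm * 1.022 = 730.7300 mm


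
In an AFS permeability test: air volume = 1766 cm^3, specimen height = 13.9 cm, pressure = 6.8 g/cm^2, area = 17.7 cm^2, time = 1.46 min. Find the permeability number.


Formula: Permeability Number P = (V * H) / (p * A * t)
Numerator: V * H = 1766 * 13.9 = 24547.4
Denominator: p * A * t = 6.8 * 17.7 * 1.46 = 175.7256
P = 24547.4 / 175.7256 = 139.6917

Answer: 139.6917


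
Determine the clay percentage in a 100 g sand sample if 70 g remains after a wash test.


Formula: Clay% = (W_total - W_washed) / W_total * 100
Clay mass = 100 - 70 = 30 g
Clay% = 30 / 100 * 100 = 30.0000%

30.0000%


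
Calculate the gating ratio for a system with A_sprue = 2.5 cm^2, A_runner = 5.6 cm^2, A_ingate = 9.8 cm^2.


Sprue:Runner:Ingate = 1 : 5.6/2.5 : 9.8/2.5 = 1:2.24:3.92

Answer: 1:2.24:3.92


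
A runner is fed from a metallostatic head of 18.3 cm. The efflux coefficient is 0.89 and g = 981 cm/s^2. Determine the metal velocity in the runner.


Formula: v = Cd * sqrt(2 * g * h)  (Torricelli with discharge coefficient)
2*g*h = 2 * 981 * 18.3 = 35904.6 cm^2/s^2
sqrt(35904.6) = 189.48509 cm/s
v = 0.89 * 189.48509 = 168.6417 cm/s

Final answer: 168.6417 cm/s


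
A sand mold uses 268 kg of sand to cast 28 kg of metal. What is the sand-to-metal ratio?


Formula: Sand-to-Metal Ratio = W_sand / W_metal
Ratio = 268 kg / 28 kg = 9.5714

Final answer: 9.5714


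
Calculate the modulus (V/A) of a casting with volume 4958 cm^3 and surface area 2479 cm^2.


Formula: Casting Modulus M = V / A
M = 4958 cm^3 / 2479 cm^2 = 2.0000 cm

Answer: 2.0000 cm


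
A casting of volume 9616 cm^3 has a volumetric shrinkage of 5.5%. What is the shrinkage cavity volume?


Formula: V_shrink = V_casting * shrinkage_pct / 100
V_shrink = 9616 cm^3 * 5.5 / 100 = 528.8800 cm^3

528.8800 cm^3


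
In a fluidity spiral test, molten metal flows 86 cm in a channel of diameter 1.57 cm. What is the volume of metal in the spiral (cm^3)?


Formula: V = pi * (d/2)^2 * L  (cylinder volume)
Radius = 1.57/2 = 0.785 cm
V = pi * 0.785^2 * 86 = 166.4898 cm^3

Answer: 166.4898 cm^3


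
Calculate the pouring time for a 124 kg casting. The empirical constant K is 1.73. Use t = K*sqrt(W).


Formula: t = K * sqrt(W)
sqrt(W) = sqrt(124) = 11.13553
t = 1.73 * 11.13553 = 19.2645 s

19.2645 s


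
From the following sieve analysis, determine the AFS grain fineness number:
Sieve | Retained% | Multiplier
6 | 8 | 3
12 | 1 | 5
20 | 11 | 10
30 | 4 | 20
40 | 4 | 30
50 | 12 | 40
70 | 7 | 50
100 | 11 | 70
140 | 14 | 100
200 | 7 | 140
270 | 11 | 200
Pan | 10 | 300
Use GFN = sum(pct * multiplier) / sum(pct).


Formula: GFN = sum(pct * multiplier) / sum(pct)
sum(pct * multiplier) = 9519
sum(pct) = 100
GFN = 9519 / 100 = 95.19

95.19


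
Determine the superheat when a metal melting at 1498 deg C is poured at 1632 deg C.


Formula: Superheat = T_pour - T_melt
Superheat = 1632 - 1498 = 134 deg C

Final answer: 134 deg C


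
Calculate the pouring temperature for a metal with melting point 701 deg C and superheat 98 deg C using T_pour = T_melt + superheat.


Formula: T_pour = T_melt + Superheat
T_pour = 701 + 98 = 799 deg C

799 deg C


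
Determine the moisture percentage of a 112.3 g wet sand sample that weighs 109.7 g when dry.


Formula: MC = (W_wet - W_dry) / W_wet * 100
Water mass = 112.3 - 109.7 = 2.6 g
MC = 2.6 / 112.3 * 100 = 2.3152%

2.3152%


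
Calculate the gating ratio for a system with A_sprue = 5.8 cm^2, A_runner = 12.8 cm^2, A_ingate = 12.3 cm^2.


Sprue:Runner:Ingate = 1 : 12.8/5.8 : 12.3/5.8 = 1:2.21:2.12


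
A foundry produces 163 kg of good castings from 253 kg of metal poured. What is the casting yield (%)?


Formula: Casting Yield = (W_good / W_total) * 100
Yield = (163 kg / 253 kg) * 100 = 64.4269%

Answer: 64.4269%


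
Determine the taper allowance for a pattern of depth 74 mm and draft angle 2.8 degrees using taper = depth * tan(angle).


Formula: taper = depth * tan(draft_angle)
tan(2.8 deg) = 0.0489082
taper = 74 mm * 0.0489082 = 3.6192 mm

Final answer: 3.6192 mm


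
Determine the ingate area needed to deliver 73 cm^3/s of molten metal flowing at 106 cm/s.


Formula: A_ingate = Q / v  (continuity equation)
A = 73 cm^3/s / 106 cm/s = 0.6887 cm^2

0.6887 cm^2


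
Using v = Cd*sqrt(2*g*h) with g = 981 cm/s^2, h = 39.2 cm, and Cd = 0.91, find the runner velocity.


Formula: v = Cd * sqrt(2 * g * h)  (Torricelli with discharge coefficient)
2*g*h = 2 * 981 * 39.2 = 76910.4 cm^2/s^2
sqrt(76910.4) = 277.32724 cm/s
v = 0.91 * 277.32724 = 252.3678 cm/s

Final answer: 252.3678 cm/s
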